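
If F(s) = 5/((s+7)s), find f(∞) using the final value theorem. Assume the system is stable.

f(∞) = lim_{s→0} sF(s) = lim_{s→0} 5/(s+7) = 5/7

Final answer: 5/7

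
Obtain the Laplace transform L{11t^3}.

L{11t^3} = 11 · L{t^3} = 11 · 6/s^4 = 66/s^4

Final answer: 66/s^4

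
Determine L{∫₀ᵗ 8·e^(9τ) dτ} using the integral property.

L{∫₀ᵗ f(τ)dτ} = F(s)/s with F(s) = 8/(s-9), so L{∫₀ᵗ 8·e^(9τ) dτ} = 8/(s(s-9))

Final answer: 8/(s(s-9))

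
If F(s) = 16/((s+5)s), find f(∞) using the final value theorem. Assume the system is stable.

f(∞) = lim_{s→0} sF(s) = lim_{s→0} 16/(s+5) = 16/5

Final answer: 16/5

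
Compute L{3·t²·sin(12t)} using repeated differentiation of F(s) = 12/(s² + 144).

F(s) = 12/(s² + 144). F'(s) = -24s/(s² + 144)². F''(s) = -24(144 - 3s²)/(s² + 144)³ = (72s² - 3456)/(s² + 144)³. So L{t²·sin(12t)} = (-1)² F''(s) = (72s² - 3456)/(s² + 144)³. Then L{3·t²·sin(12t)} = 3·(72s² - 3456)/(s² + 144)³ = (216s² - 10368)/(s² + 144)³

Final answer: (216s² - 10368)/(s² + 144)³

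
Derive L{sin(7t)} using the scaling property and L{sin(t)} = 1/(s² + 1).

Using L{f(at)} = (1/a)F(s/a) with a=7: L{sin(7t)} = (1/7) · 1/((s/7)² + 1) = (1/7) · 1·49/(s² + 49) = 7/(s² + 49)

Final answer: 7/(s² + 49)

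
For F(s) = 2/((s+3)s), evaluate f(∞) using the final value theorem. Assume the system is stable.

f(∞) = lim_{s→0} sF(s) = lim_{s→0} 2/(s+3) = 2/3

Final answer: 2/3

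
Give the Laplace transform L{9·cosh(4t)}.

L{cosh(ωt)} = s/(s² - ω²), so L{cosh(4t)} = s/(s² - 16). Then L{9·cosh(4t)} = 9·s/(s² - 16) = 9s/(s² - 16)

Final answer: 9s/(s² - 16)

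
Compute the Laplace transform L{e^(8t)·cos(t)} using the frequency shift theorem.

Frequency shift: L{e^(at)f(t)} = F(s-a). L{e^(8t)·cos(t)} = (s-8)/((s-8)² + 1)

Final answer: (s-8)/((s-8)² + 1)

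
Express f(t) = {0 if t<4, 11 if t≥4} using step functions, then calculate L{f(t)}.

f(t) = 11·u(t-4). L{u(t-4)} = e^(-4s)/s, so L{f(t)} = 11·e^(-4s)/s

Final answer: 11·e^(-4s)/s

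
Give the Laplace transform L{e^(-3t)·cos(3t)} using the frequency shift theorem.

Frequency shift: L{e^(at)f(t)} = F(s-a). L{e^(-3t)·cos(3t)} = (s+3)/((s+3)² + 9)

Final answer: (s+3)/((s+3)² + 9)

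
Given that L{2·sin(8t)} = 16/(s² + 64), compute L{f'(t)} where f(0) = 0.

L{f'(t)} = s·F(s) - f(0) = s·16/(s² + 64) - 0 = 16s/(s² + 64)

Final answer: 16s/(s² + 64)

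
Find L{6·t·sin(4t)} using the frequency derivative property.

L{sin(4t)} = 4/(s² + 16). By L{t·f(t)} = -F'(s): -d/ds[4/(s² + 16)] = -(4)·(-2s)/(s² + 16)² = 8s/(s² + 16)². Then L{6·t·sin(4t)} = 6·8s/(s² + 16)² = 48s/(s² + 16)²

Final answer: 48s/(s² + 16)²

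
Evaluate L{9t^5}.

L{t^n} = n!/s^(n+1). So L{9t^5} = 9·5!/s^6 = 1080/s^6

Final answer: 1080/s^6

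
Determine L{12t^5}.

L{t^n} = n!/s^(n+1). So L{12t^5} = 12·5!/s^6 = 1440/s^6

Final answer: 1440/s^6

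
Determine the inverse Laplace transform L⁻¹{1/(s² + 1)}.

L⁻¹{1/(s² + 1)} = sin(t)

Final answer: sin(t)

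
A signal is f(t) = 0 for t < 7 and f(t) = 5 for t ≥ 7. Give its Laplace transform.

f(t) = 5·u(t-7). L{u(t-7)} = e^(-7s)/s, so L{f(t)} = 5·e^(-7s)/s

Final answer: 5·e^(-7s)/s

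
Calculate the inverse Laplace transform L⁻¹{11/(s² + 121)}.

L⁻¹{11/(s² + 121)} = sin(11t)

Final answer: sin(11t)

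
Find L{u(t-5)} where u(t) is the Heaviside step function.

L{u(t-a)} = e^(-as)/s. Here a=5, so L{u(t-5)} = e^(-5s)/s

Final answer: e^(-5s)/s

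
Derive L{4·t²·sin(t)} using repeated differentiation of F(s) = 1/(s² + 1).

F(s) = 1/(s² + 1). F'(s) = -2s/(s² + 1)². F''(s) = -2(1 - 3s²)/(s² + 1)³ = (6s² - 2)/(s² + 1)³. So L{t²·sin(t)} = (-1)² F''(s) = (6s² - 2)/(s² + 1)³. Then L{4·t²·sin(t)} = 4·(6s² - 2)/(s² + 1)³ = (24s² - 8)/(s² + 1)³

Final answer: (24s² - 8)/(s² + 1)³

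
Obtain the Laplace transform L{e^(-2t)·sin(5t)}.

L{e^(at)·sin(ωt)} = ω/((s-a)² + ω²), so L{e^(-2t)·sin(5t)} = 5/((s+2)² + 25)

Final answer: 5/((s+2)² + 25)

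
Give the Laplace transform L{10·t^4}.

L{t^n} = n!/s^(n+1), so L{t^4} = 24/s^5. Then L{10·t^4} = 10·24/s^5 = 240/s^5

Final answer: 240/s^5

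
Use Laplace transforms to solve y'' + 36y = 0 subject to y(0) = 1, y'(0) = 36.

L{y''} + 36L{y} = 0. s²Y - s - 36 + 36Y = 0. Y(s² + 36) = s + 36. Y = (s + 36)/(s² + 36). Inverting: y(t) = cos(6t) + 6sin(6t)

Final answer: y(t) = cos(6t) + 6sin(6t)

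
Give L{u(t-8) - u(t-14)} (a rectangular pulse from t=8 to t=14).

L{u(t-a)} = e^(-as)/s. L{u(t-8) - u(t-14)} = (e^(-8s) - e^(-14s))/s

Final answer: (e^(-8s) - e^(-14s))/s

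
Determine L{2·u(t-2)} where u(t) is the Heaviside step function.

L{u(t-a)} = e^(-as)/s. Here a=2, so L{u(t-2)} = e^(-2s)/s, and L{2·u(t-2)} = 2·e^(-2s)/s

Final answer: 2·e^(-2s)/s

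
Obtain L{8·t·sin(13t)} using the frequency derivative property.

L{sin(13t)} = 13/(s² + 169). By L{t·f(t)} = -F'(s): -d/ds[13/(s² + 169)] = -(13)·(-2s)/(s² + 169)² = 26s/(s² + 169)². Then L{8·t·sin(13t)} = 8·26s/(s² + 169)² = 208s/(s² + 169)²

Final answer: 208s/(s² + 169)²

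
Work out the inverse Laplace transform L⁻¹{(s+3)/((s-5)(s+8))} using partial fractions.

Using partial fractions, f(t) = (8e^(5t) + 5e^(-8t))/13

Final answer: (8e^(5t) + 5e^(-8t))/13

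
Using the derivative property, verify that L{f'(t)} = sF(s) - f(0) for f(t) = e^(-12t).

f'(t) = -12e^(-12t). Direct: L{f'(t)} = -12/(s+12). Property: s·1/(s+12) - 1 = (s - (s+12))/(s+12) = -12/(s+12). ✓

Final answer: -12/(s+12)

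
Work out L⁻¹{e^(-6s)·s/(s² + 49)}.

L⁻¹{s/(s² + 49)} = cos(7t). By the time shift theorem, L⁻¹{e^(-as)F(s)} = u(t-a)f(t-a) with a=6, so L⁻¹{e^(-6s)·s/(s² + 49)} = u(t-6)·cos(7(t-6))

Final answer: u(t-6)·cos(7(t-6))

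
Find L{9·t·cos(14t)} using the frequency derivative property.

L{cos(14t)} = s/(s² + 196). Derivative: d/ds[s/(s² + 196)] = [(s² + 196) - s·2s]/(s² + 196)² = (196 - s²)/(s² + 196)². So L{t·cos(14t)} = -F'(s) = (s² - 196)/(s² + 196)². Then L{9·t·cos(14t)} = 9·(s² - 196)/(s² + 196)²

Final answer: 9·(s² - 196)/(s² + 196)²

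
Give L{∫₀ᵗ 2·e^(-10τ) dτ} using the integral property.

L{∫₀ᵗ f(τ)dτ} = F(s)/s with F(s) = 2/(s+10), so L{∫₀ᵗ 2·e^(-10τ) dτ} = 2/(s(s+10))

Final answer: 2/(s(s+10))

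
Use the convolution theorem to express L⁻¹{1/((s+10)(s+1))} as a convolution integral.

1/((s+10)(s+1)) = (1/(s+10))·(1/(s+1)) = L{e^(-10t)}·L{e^(-t)}. So f(t) = e^(-10t)*e^(-t) = ∫₀ᵗ e^(-10τ)·e^(-(t-τ)) dτ

Final answer: ∫₀ᵗ e^(-10τ)·e^(-(t-τ)) dτ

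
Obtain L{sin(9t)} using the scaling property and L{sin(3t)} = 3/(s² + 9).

Using L{f(at)} = (1/a)F(s/a) with a=3: L{sin(9t)} = (1/3) · 3/((s/3)² + 9) = (1/3) · 3·9/(s² + 81) = 9/(s² + 81)

Final answer: 9/(s² + 81)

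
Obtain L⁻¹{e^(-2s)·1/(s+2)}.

L⁻¹{1/(s+2)} = e^(-2t). By the time shift theorem, L⁻¹{e^(-as)F(s)} = u(t-a)f(t-a) with a=2, so L⁻¹{e^(-2s)·1/(s+2)} = u(t-2)·e^(-2(t-2))

Final answer: u(t-2)·e^(-2(t-2))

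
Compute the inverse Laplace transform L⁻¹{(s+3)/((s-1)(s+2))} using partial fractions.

Using partial fractions, f(t) = (4e^t - e^(-2t))/3

Final answer: (4e^t - e^(-2t))/3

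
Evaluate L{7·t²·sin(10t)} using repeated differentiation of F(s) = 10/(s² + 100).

F(s) = 10/(s² + 100). F'(s) = -20s/(s² + 100)². F''(s) = -20(100 - 3s²)/(s² + 100)³ = (60s² - 2000)/(s² + 100)³. So L{t²·sin(10t)} = (-1)² F''(s) = (60s² - 2000)/(s² + 100)³. Then L{7·t²·sin(10t)} = 7·(60s² - 2000)/(s² + 100)³ = (420s² - 14000)/(s² + 100)³

Final answer: (420s² - 14000)/(s² + 100)³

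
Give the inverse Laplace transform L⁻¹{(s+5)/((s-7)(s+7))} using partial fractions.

Using partial fractions, f(t) = (12e^(7t) + 2e^(-7t))/14

Final answer: (12e^(7t) + 2e^(-7t))/14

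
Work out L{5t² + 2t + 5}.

L{5t² + 2t + 5} = 5·2/s³ + 2/s² + 5/s = 10/s³ + 2/s² + 5/s

Final answer: 10/s³ + 2/s² + 5/s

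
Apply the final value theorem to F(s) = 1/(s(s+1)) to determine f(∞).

f(∞) = lim_{s→0} s·1/(s(s+1)) = lim_{s→0} 1/(s+1) = 1/1 = 1

Final answer: 1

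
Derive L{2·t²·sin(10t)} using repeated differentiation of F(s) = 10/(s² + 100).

F(s) = 10/(s² + 100). F'(s) = -20s/(s² + 100)². F''(s) = -20(100 - 3s²)/(s² + 100)³ = (60s² - 2000)/(s² + 100)³. So L{t²·sin(10t)} = (-1)² F''(s) = (60s² - 2000)/(s² + 100)³. Then L{2·t²·sin(10t)} = 2·(60s² - 2000)/(s² + 100)³ = (120s² - 4000)/(s² + 100)³

Final answer: (120s² - 4000)/(s² + 100)³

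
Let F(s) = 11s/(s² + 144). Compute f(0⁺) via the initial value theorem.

f(0⁺) = lim_{s→∞} s·11s/(s² + 144) = lim_{s→∞} 11s²/(s² + 144) = 11

Final answer: 11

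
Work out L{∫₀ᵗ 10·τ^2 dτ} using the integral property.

L{∫₀ᵗ f(τ)dτ} = F(s)/s with f(t) = 10t^2. F(s) = 20/s^3, so L{∫₀ᵗ 10·τ^2 dτ} = (20/s^3)/s = 20/s^4. (Check: ∫₀ᵗ 10·τ^2 dτ = 10t^3/3.)

Final answer: 20/s^4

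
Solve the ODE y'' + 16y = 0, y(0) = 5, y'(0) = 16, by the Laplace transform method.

L{y''} + 16L{y} = 0. s²Y - 5s - 16 + 16Y = 0. Y(s² + 16) = 5s + 16. Y = (5s + 16)/(s² + 16). Inverting: y(t) = 5cos(4t) + 4sin(4t)

Final answer: y(t) = 5cos(4t) + 4sin(4t)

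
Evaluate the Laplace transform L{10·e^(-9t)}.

L{e^(at)} = 1/(s-a), so L{e^(-9t)} = 1/(s+9). Then L{10·e^(-9t)} = 10/(s+9)

Final answer: 10/(s+9)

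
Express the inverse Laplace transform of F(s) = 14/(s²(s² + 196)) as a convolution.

14/(s²(s² + 196)) = (1/s²)·(14/(s² + 196)) = L{t}·L{sin(14t)}. So f(t) = t*(sin(14t)) = ∫₀ᵗ τ·sin(14(t-τ)) dτ

Final answer: ∫₀ᵗ τ·sin(14(t-τ)) dτ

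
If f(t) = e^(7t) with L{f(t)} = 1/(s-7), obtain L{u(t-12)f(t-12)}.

Time shift theorem: L{u(t-a)f(t-a)} = e^(-as)F(s). Here a=12, F(s) = 1/(s-7), so L{u(t-12)f(t-12)} = e^(-12s)·1/(s-7)

Final answer: e^(-12s)·1/(s-7)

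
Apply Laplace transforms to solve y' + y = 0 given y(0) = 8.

L{y'} + L{y} = 0. sY - 8 + Y = 0. Y(s+1) = 8. Y = 8/(s+1)

Final answer: y(t) = 8e^(-t)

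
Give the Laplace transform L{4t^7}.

L{4t^7} = 4 · L{t^7} = 4 · 5040/s^8 = 20160/s^8

Final answer: 20160/s^8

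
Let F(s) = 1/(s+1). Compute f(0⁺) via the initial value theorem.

f(0⁺) = lim_{s→∞} s·1/(s+1) = lim_{s→∞} s/(s+1) = 1

Final answer: 1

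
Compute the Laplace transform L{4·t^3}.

L{t^n} = n!/s^(n+1), so L{t^3} = 6/s^4. Then L{4·t^3} = 4·6/s^4 = 24/s^4

Final answer: 24/s^4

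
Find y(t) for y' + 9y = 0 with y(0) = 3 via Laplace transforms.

L{y'} + 9L{y} = 0. sY - 3 + 9Y = 0. Y(s+9) = 3. Y = 3/(s+9)

Final answer: y(t) = 3e^(-9t)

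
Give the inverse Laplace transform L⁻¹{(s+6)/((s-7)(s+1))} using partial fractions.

Using partial fractions, f(t) = (13e^(7t) - 5e^(-t))/8

Final answer: (13e^(7t) - 5e^(-t))/8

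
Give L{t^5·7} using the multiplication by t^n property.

L{7} = 7/s. d^1/ds^1[1/s] = -1/s². d^2/ds^2[1/s] = 2/s^3. d^3/ds^3[1/s] = -6/s^4. d^4/ds^4[1/s] = 24/s^5. d^5/ds^5[1/s] = -120/s^6. So L{t^5} = (-1)^{5}·-120/s^6 = 120/s^6. Then L{t^5·7} = 7·120/s^6 = 840/s^6

Final answer: 840/s^6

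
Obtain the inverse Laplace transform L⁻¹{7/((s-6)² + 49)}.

Using frequency shift, L⁻¹{7/((s-6)² + 49)} = e^(6t)·sin(7t)

Final answer: e^(6t)·sin(7t)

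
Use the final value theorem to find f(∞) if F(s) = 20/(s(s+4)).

f(∞) = lim_{s→0} s·20/(s(s+4)) = lim_{s→0} 20/(s+4) = 20/4 = 5

Final answer: 5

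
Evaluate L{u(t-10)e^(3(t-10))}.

u(t-a)f(t-a) with f(t)=e^(3t). L{e^(3t)} = 1/(s-3). By time shift: e^(-10s)/(s-3)

Final answer: e^(-10s)/(s-3)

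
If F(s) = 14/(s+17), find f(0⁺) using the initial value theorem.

f(0⁺) = lim_{s→∞} s·14/(s+17) = lim_{s→∞} 14s/(s+17) = 14

Final answer: 14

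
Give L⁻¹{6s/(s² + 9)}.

This is the form c·s/(s² + a²) with a = 3, c = 6. L⁻¹ = 6·cos(3t)

Final answer: 6·cos(3t)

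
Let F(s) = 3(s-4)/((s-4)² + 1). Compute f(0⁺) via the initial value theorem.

f(0⁺) = lim_{s→∞} sF(s) = lim_{s→∞} 3s(s-4)/((s-4)² + 1) = 3

Final answer: 3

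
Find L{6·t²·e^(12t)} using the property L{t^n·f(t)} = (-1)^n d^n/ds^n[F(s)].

L{e^(12t)} = 1/(s-12). d/ds[1/(s-12)] = -1/(s-12)². d²/ds²[1/(s-12)] = 2/(s-12)³. So L{t²·e^(12t)} = (-1)² · 2/(s-12)³ = 2/(s-12)³. Then L{6·t²·e^(12t)} = 6·2/(s-12)³ = 12/(s-12)³

Final answer: 12/(s-12)³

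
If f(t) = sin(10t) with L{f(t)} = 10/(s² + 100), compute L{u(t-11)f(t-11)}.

Time shift theorem: L{u(t-a)f(t-a)} = e^(-as)F(s). Here a=11, F(s) = 10/(s² + 100), so L{u(t-11)f(t-11)} = e^(-11s)·10/(s² + 100)

Final answer: e^(-11s)·10/(s² + 100)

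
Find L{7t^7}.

L{t^n} = n!/s^(n+1). So L{7t^7} = 7·7!/s^8 = 35280/s^8

Final answer: 35280/s^8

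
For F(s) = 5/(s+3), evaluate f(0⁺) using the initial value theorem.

f(0⁺) = lim_{s→∞} s·5/(s+3) = lim_{s→∞} 5s/(s+3) = 5

Final answer: 5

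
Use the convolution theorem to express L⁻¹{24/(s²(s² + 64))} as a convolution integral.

24/(s²(s² + 64)) = (1/s²)·(24/(s² + 64)) = L{t}·L{3·sin(8t)}. So f(t) = t*(3·sin(8t)) = ∫₀ᵗ 3τ·sin(8(t-τ)) dτ

Final answer: ∫₀ᵗ 3τ·sin(8(t-τ)) dτ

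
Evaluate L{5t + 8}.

L{5t + 8} = 5·L{t} + 8·L{1} = 5/s² + 8/s

Final answer: 5/s² + 8/s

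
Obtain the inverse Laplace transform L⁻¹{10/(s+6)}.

L⁻¹{1/(s-a)} = e^(at), so L⁻¹{1/(s+6)} = e^(-6t), and L⁻¹{10/(s+6)} = 10·e^(-6t)

Final answer: 10·e^(-6t)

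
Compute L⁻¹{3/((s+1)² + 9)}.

Form: b/((s-a)² + b²) → e^(at)sin(bt). With a=-1, b=3

Final answer: e^(-t)·sin(3t)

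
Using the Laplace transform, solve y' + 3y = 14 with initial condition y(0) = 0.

sY + 3Y = 14/s. Y = 14/(s(s+3)). Partial fractions: Y = 14/3/s - 14/3/(s+3)

Final answer: y(t) = 14/3(1 - e^(-3t))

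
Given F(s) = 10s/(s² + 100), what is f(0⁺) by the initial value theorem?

f(0⁺) = lim_{s→∞} s·10s/(s² + 100) = lim_{s→∞} 10s²/(s² + 100) = 10

Final answer: 10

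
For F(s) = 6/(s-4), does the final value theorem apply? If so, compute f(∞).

sF(s) = 6s/(s-4) has a pole at s = 4 in the right half-plane. Theorem does NOT apply (unstable system; f(t) = 6·e^(4t) grows without bound).

Final answer: Not applicable (unstable)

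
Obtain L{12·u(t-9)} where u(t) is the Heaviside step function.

L{u(t-a)} = e^(-as)/s. Here a=9, so L{u(t-9)} = e^(-9s)/s, and L{12·u(t-9)} = 12·e^(-9s)/s

Final answer: 12·e^(-9s)/s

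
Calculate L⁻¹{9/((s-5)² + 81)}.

Form: b/((s-a)² + b²) → e^(at)sin(bt). With a=5, b=9

Final answer: e^(5t)·sin(9t)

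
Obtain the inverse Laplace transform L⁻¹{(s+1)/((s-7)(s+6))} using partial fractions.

Using partial fractions, f(t) = (8e^(7t) + 5e^(-6t))/13

Final answer: (8e^(7t) + 5e^(-6t))/13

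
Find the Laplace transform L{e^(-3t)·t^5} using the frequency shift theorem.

L{e^(at)·t^n} = n!/(s-a)^(n+1), so L{e^(-3t)·t^5} = 120/(s+3)^6

Final answer: 120/(s+3)^6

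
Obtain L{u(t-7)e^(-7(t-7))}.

u(t-a)f(t-a) with f(t)=e^(-7t). L{e^(-7t)} = 1/(s+7). By time shift: e^(-7s)/(s+7)

Final answer: e^(-7s)/(s+7)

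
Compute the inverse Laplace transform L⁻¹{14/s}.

L⁻¹{c/s} = c, so L⁻¹{14/s} = 14

Final answer: 14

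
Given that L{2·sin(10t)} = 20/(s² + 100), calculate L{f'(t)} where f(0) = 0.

L{f'(t)} = s·F(s) - f(0) = s·20/(s² + 100) - 0 = 20s/(s² + 100)

Final answer: 20s/(s² + 100)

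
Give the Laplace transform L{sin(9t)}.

L{sin(ωt)} = ω/(s² + ω²), so L{sin(9t)} = 9/(s² + 81)

Final answer: 9/(s² + 81)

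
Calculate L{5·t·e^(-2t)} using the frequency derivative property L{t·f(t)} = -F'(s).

L{e^(-2t)} = 1/(s+2). By frequency derivative: L{t·e^(-2t)} = -d/ds[1/(s+2)] = -(-1)/(s+2)² = 1/(s+2)². Then L{5·t·e^(-2t)} = 5·1/(s+2)² = 5/(s+2)²

Final answer: 5/(s+2)²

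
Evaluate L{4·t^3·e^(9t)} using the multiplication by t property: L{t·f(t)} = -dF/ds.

Using L{t^n·e^(at)} = n!/(s-a)^(n+1), L{t^3·e^(9t)} = 6/(s-9)^4, so L{4·t^3·e^(9t)} = 4·6/(s-9)^4 = 24/(s-9)^4

Final answer: 24/(s-9)^4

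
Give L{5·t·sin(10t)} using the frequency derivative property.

L{sin(10t)} = 10/(s² + 100). By L{t·f(t)} = -F'(s): -d/ds[10/(s² + 100)] = -(10)·(-2s)/(s² + 100)² = 20s/(s² + 100)². Then L{5·t·sin(10t)} = 5·20s/(s² + 100)² = 100s/(s² + 100)²

Final answer: 100s/(s² + 100)²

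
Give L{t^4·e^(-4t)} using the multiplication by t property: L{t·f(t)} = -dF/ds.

Using L{t^n·e^(at)} = n!/(s-a)^(n+1), L{t^4·e^(-4t)} = 24/(s+4)^5

Final answer: 24/(s+4)^5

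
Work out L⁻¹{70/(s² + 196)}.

This is the form c·a/(s² + a²) with a = 14, c = 5. L⁻¹ = 5·sin(14t)

Final answer: 5·sin(14t)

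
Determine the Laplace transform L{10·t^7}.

L{t^n} = n!/s^(n+1), so L{t^7} = 5040/s^8. Then L{10·t^7} = 10·5040/s^8 = 50400/s^8

Final answer: 50400/s^8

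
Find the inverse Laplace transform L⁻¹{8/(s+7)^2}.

L⁻¹{n!/(s-a)^(n+1)} = t^n·e^(at) with n=1, a=-7. So L⁻¹{1/(s+7)^2} = t·e^(-7t), and L⁻¹{8/(s+7)^2} = (8/1)·t·e^(-7t) = 8·t·e^(-7t)

Final answer: 8·t·e^(-7t)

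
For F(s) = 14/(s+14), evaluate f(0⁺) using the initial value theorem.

f(0⁺) = lim_{s→∞} s·14/(s+14) = lim_{s→∞} 14s/(s+14) = 14

Final answer: 14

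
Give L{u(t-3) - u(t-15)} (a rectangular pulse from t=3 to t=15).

L{u(t-a)} = e^(-as)/s. L{u(t-3) - u(t-15)} = (e^(-3s) - e^(-15s))/s

Final answer: (e^(-3s) - e^(-15s))/s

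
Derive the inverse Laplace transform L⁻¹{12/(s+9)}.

L⁻¹{1/(s-a)} = e^(at), so L⁻¹{1/(s+9)} = e^(-9t), and L⁻¹{12/(s+9)} = 12·e^(-9t)

Final answer: 12·e^(-9t)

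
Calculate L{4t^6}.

L{t^n} = n!/s^(n+1). So L{4t^6} = 4·6!/s^7 = 2880/s^7

Final answer: 2880/s^7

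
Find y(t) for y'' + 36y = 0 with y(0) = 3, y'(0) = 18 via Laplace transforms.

L{y''} + 36L{y} = 0. s²Y - 3s - 18 + 36Y = 0. Y(s² + 36) = 3s + 18. Y = (3s + 18)/(s² + 36). Inverting: y(t) = 3cos(6t) + 3sin(6t)

Final answer: y(t) = 3cos(6t) + 3sin(6t)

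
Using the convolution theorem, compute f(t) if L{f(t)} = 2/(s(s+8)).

2/(s(s+8)) = (2/s)·(1/(s+8)) = L{2}·L{e^(-8t)}. By convolution, f(t) = 2*e^(-8t) = ∫₀ᵗ 2·e^(-8τ) dτ = 2·(1 - e^(-8t))/8

Final answer: 2·(1 - e^(-8t))/8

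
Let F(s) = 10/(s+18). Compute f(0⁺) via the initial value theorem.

f(0⁺) = lim_{s→∞} s·10/(s+18) = lim_{s→∞} 10s/(s+18) = 10

Final answer: 10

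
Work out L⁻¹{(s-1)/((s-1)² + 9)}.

Using frequency shift: L⁻¹{(s-a)/((s-a)² + b²)} = e^(at)cos(bt). Here a=1, b=3

Final answer: e^t·cos(3t)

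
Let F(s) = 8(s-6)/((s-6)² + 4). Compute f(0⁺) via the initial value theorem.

f(0⁺) = lim_{s→∞} sF(s) = lim_{s→∞} 8s(s-6)/((s-6)² + 4) = 8

Final answer: 8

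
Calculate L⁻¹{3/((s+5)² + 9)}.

Form: b/((s-a)² + b²) → e^(at)sin(bt). With a=-5, b=3

Final answer: e^(-5t)·sin(3t)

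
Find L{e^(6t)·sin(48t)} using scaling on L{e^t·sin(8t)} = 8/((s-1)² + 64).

Scaling with a=6: L{e^(6t)·sin(48t)} = (1/6) · 8/((s/6-1)² + 64). Simplifying: 48/((s-6)² + 2304)

Final answer: 48/((s-6)² + 2304)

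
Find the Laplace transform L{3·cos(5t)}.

L{cos(ωt)} = s/(s² + ω²), so L{cos(5t)} = s/(s² + 25). Then L{3·cos(5t)} = 3·s/(s² + 25) = 3s/(s² + 25)

Final answer: 3s/(s² + 25)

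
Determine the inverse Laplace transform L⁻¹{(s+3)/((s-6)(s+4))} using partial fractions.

Using partial fractions, f(t) = (9e^(6t) + e^(-4t))/10

Final answer: (9e^(6t) + e^(-4t))/10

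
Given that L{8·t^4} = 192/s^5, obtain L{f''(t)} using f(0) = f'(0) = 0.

L{f''(t)} = s²F(s) - sf(0) - f'(0) = s²·192/s^5 - 0 - 0 = 192/s^3

Final answer: 192/s^3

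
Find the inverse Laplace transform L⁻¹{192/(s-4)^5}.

L⁻¹{n!/(s-a)^(n+1)} = t^n·e^(at) with n=4, a=4. So L⁻¹{24/(s-4)^5} = t^4·e^(4t), and L⁻¹{192/(s-4)^5} = (192/24)·t^4·e^(4t) = 8·t^4·e^(4t)

Final answer: 8·t^4·e^(4t)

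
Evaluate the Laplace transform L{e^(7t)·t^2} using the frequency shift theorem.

L{e^(at)·t^n} = n!/(s-a)^(n+1), so L{e^(7t)·t^2} = 2/(s-7)^3

Final answer: 2/(s-7)^3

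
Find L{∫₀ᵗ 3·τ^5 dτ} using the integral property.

L{∫₀ᵗ f(τ)dτ} = F(s)/s with f(t) = 3t^5. F(s) = 360/s^6, so L{∫₀ᵗ 3·τ^5 dτ} = (360/s^6)/s = 360/s^7. (Check: ∫₀ᵗ 3·τ^5 dτ = 3t^6/6.)

Final answer: 360/s^7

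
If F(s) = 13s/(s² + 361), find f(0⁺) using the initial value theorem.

f(0⁺) = lim_{s→∞} s·13s/(s² + 361) = lim_{s→∞} 13s²/(s² + 361) = 13

Final answer: 13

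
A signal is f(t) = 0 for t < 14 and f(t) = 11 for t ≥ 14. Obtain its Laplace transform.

f(t) = 11·u(t-14). L{u(t-14)} = e^(-14s)/s, so L{f(t)} = 11·e^(-14s)/s

Final answer: 11·e^(-14s)/s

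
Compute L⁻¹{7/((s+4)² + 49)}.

Form: b/((s-a)² + b²) → e^(at)sin(bt). With a=-4, b=7

Final answer: e^(-4t)·sin(7t)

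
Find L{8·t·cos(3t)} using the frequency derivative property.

L{cos(3t)} = s/(s² + 9). Derivative: d/ds[s/(s² + 9)] = [(s² + 9) - s·2s]/(s² + 9)² = (9 - s²)/(s² + 9)². So L{t·cos(3t)} = -F'(s) = (s² - 9)/(s² + 9)². Then L{8·t·cos(3t)} = 8·(s² - 9)/(s² + 9)²

Final answer: 8·(s² - 9)/(s² + 9)²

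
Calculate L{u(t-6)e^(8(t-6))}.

u(t-a)f(t-a) with f(t)=e^(8t). L{e^(8t)} = 1/(s-8). By time shift: e^(-6s)/(s-8)

Final answer: e^(-6s)/(s-8)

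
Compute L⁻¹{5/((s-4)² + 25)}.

Form: b/((s-a)² + b²) → e^(at)sin(bt). With a=4, b=5

Final answer: e^(4t)·sin(5t)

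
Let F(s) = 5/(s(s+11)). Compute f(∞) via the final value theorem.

f(∞) = lim_{s→0} s·5/(s(s+11)) = lim_{s→0} 5/(s+11) = 5/11 = 5/11

Final answer: 5/11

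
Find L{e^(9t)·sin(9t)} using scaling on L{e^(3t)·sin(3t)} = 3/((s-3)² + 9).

Scaling with a=3: L{e^(9t)·sin(9t)} = (1/3) · 3/((s/3-3)² + 9). Simplifying: 9/((s-9)² + 81)

Final answer: 9/((s-9)² + 81)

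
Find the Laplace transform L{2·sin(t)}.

L{sin(ωt)} = ω/(s² + ω²), so L{sin(t)} = 1/(s² + 1). Then L{2·sin(t)} = 2·1/(s² + 1) = 2/(s² + 1)

Final answer: 2/(s² + 1)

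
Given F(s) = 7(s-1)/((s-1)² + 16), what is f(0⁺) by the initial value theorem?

f(0⁺) = lim_{s→∞} sF(s) = lim_{s→∞} 7s(s-1)/((s-1)² + 16) = 7

Final answer: 7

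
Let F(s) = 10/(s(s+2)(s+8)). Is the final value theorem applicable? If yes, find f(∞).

Poles of sF(s) = 10/((s+2)(s+8)) are at s = -2 and s = -8, both in the left half-plane. Theorem applies. f(∞) = lim_{s→0} sF(s) = 10/(2·8) = 5/8

Final answer: 5/8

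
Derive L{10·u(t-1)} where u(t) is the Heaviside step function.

L{u(t-a)} = e^(-as)/s. Here a=1, so L{u(t-1)} = e^(-s)/s, and L{10·u(t-1)} = 10·e^(-s)/s

Final answer: 10·e^(-s)/s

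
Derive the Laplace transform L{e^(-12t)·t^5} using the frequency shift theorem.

L{e^(at)·t^n} = n!/(s-a)^(n+1), so L{e^(-12t)·t^5} = 120/(s+12)^6

Final answer: 120/(s+12)^6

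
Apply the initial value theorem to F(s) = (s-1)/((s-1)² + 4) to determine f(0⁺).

f(0⁺) = lim_{s→∞} sF(s) = lim_{s→∞} s(s-1)/((s-1)² + 4) = 1

Final answer: 1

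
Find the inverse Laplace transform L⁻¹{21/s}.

L⁻¹{c/s} = c, so L⁻¹{21/s} = 21

Final answer: 21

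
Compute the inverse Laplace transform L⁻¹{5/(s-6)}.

L⁻¹{1/(s-a)} = e^(at), so L⁻¹{1/(s-6)} = e^(6t), and L⁻¹{5/(s-6)} = 5·e^(6t)

Final answer: 5·e^(6t)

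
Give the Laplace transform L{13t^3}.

L{13t^3} = 13 · L{t^3} = 13 · 6/s^4 = 78/s^4

Final answer: 78/s^4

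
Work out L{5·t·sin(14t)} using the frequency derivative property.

L{sin(14t)} = 14/(s² + 196). By L{t·f(t)} = -F'(s): -d/ds[14/(s² + 196)] = -(14)·(-2s)/(s² + 196)² = 28s/(s² + 196)². Then L{5·t·sin(14t)} = 5·28s/(s² + 196)² = 140s/(s² + 196)²

Final answer: 140s/(s² + 196)²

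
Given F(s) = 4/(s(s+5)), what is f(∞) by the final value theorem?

f(∞) = lim_{s→0} s·4/(s(s+5)) = lim_{s→0} 4/(s+5) = 4/5 = 4/5

Final answer: 4/5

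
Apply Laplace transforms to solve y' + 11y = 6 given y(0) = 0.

sY + 11Y = 6/s. Y = 6/(s(s+11)). Partial fractions: Y = 6/11/s - 6/11/(s+11)

Final answer: y(t) = 6/11(1 - e^(-11t))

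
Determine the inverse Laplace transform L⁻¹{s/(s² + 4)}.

L⁻¹{s/(s² + 4)} = cos(2t)

Final answer: cos(2t)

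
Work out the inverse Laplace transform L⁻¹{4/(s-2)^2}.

L⁻¹{n!/(s-a)^(n+1)} = t^n·e^(at) with n=1, a=2. So L⁻¹{1/(s-2)^2} = t·e^(2t), and L⁻¹{4/(s-2)^2} = (4/1)·t·e^(2t) = 4·t·e^(2t)

Final answer: 4·t·e^(2t)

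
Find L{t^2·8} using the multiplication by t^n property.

L{8} = 8/s. d^1/ds^1[1/s] = -1/s². d^2/ds^2[1/s] = 2/s^3. So L{t^2} = (-1)^{2}·2/s^3 = 2/s^3. Then L{t^2·8} = 8·2/s^3 = 16/s^3

Final answer: 16/s^3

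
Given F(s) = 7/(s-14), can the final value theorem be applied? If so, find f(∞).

sF(s) = 7s/(s-14) has a pole at s = 14 in the right half-plane. Theorem does NOT apply (unstable system; f(t) = 7·e^(14t) grows without bound).

Final answer: Not applicable (unstable)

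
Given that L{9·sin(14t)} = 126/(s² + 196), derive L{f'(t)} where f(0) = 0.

L{f'(t)} = s·F(s) - f(0) = s·126/(s² + 196) - 0 = 126s/(s² + 196)

Final answer: 126s/(s² + 196)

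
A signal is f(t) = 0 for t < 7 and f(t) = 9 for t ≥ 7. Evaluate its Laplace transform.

f(t) = 9·u(t-7). L{u(t-7)} = e^(-7s)/s, so L{f(t)} = 9·e^(-7s)/s

Final answer: 9·e^(-7s)/s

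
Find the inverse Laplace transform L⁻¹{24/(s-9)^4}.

L⁻¹{n!/(s-a)^(n+1)} = t^n·e^(at) with n=3, a=9. So L⁻¹{6/(s-9)^4} = t^3·e^(9t), and L⁻¹{24/(s-9)^4} = (24/6)·t^3·e^(9t) = 4·t^3·e^(9t)

Final answer: 4·t^3·e^(9t)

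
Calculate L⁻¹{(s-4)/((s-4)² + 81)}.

Using frequency shift: L⁻¹{(s-a)/((s-a)² + b²)} = e^(at)cos(bt). Here a=4, b=9

Final answer: e^(4t)·cos(9t)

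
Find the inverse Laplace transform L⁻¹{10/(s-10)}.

L⁻¹{1/(s-a)} = e^(at), so L⁻¹{1/(s-10)} = e^(10t), and L⁻¹{10/(s-10)} = 10·e^(10t)

Final answer: 10·e^(10t)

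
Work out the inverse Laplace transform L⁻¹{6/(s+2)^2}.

L⁻¹{n!/(s-a)^(n+1)} = t^n·e^(at) with n=1, a=-2. So L⁻¹{1/(s+2)^2} = t·e^(-2t), and L⁻¹{6/(s+2)^2} = (6/1)·t·e^(-2t) = 6·t·e^(-2t)

Final answer: 6·t·e^(-2t)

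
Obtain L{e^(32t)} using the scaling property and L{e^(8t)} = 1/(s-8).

Using L{f(at)} = (1/a)F(s/a) with a=4 and f(t) = e^(8t): L{e^(32t)} = (1/4) · 1/((s/4)-8) = (1/4) · 4/(s-32) = 1/(s-32)

Final answer: 1/(s-32)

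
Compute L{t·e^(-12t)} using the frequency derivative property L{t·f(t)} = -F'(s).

L{e^(-12t)} = 1/(s+12). By frequency derivative: L{t·e^(-12t)} = -d/ds[1/(s+12)] = -(-1)/(s+12)² = 1/(s+12)²

Final answer: 1/(s+12)²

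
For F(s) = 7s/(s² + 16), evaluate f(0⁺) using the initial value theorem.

f(0⁺) = lim_{s→∞} s·7s/(s² + 16) = lim_{s→∞} 7s²/(s² + 16) = 7

Final answer: 7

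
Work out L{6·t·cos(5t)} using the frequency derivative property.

L{cos(5t)} = s/(s² + 25). Derivative: d/ds[s/(s² + 25)] = [(s² + 25) - s·2s]/(s² + 25)² = (25 - s²)/(s² + 25)². So L{t·cos(5t)} = -F'(s) = (s² - 25)/(s² + 25)². Then L{6·t·cos(5t)} = 6·(s² - 25)/(s² + 25)²

Final answer: 6·(s² - 25)/(s² + 25)²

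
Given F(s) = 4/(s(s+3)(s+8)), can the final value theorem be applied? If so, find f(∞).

Poles of sF(s) = 4/((s+3)(s+8)) are at s = -3 and s = -8, both in the left half-plane. Theorem applies. f(∞) = lim_{s→0} sF(s) = 4/(3·8) = 1/6

Final answer: 1/6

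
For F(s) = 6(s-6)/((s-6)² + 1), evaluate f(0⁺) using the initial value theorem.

f(0⁺) = lim_{s→∞} sF(s) = lim_{s→∞} 6s(s-6)/((s-6)² + 1) = 6

Final answer: 6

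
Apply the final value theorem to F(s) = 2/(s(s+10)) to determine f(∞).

f(∞) = lim_{s→0} s·2/(s(s+10)) = lim_{s→0} 2/(s+10) = 2/10 = 1/5

Final answer: 1/5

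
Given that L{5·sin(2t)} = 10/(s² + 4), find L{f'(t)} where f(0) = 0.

L{f'(t)} = s·F(s) - f(0) = s·10/(s² + 4) - 0 = 10s/(s² + 4)

Final answer: 10s/(s² + 4)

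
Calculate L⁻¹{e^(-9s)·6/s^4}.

L⁻¹{6/s^4} = t^3. By the time shift theorem, L⁻¹{e^(-as)F(s)} = u(t-a)f(t-a) with a=9, so L⁻¹{e^(-9s)·6/s^4} = u(t-9)·(t-9)^3

Final answer: u(t-9)·(t-9)^3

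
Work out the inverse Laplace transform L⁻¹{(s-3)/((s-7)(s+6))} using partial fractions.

Using partial fractions, f(t) = (4e^(7t) + 9e^(-6t))/13

Final answer: (4e^(7t) + 9e^(-6t))/13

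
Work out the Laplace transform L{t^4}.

L{t^n} = n!/s^(n+1), so L{t^4} = 24/s^5

Final answer: 24/s^5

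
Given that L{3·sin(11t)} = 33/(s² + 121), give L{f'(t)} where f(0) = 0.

L{f'(t)} = s·F(s) - f(0) = s·33/(s² + 121) - 0 = 33s/(s² + 121)

Final answer: 33s/(s² + 121)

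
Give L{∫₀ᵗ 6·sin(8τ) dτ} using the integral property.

L{∫₀ᵗ f(τ)dτ} = F(s)/s with F(s) = 48/(s² + 64), so the result is (48/(s² + 64))/s = 48/(s(s² + 64))

Final answer: 48/(s(s² + 64))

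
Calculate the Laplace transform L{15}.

L{15} = 15 · L{1} = 15/s

Final answer: 15/s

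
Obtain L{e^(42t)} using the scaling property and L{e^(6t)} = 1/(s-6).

Using L{f(at)} = (1/a)F(s/a) with a=7 and f(t) = e^(6t): L{e^(42t)} = (1/7) · 1/((s/7)-6) = (1/7) · 7/(s-42) = 1/(s-42)

Final answer: 1/(s-42)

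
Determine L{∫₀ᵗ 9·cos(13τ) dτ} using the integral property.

L{∫₀ᵗ f(τ)dτ} = F(s)/s with F(s) = 9s/(s² + 169), so the result is (9s/(s² + 169))/s = 9/(s² + 169)

Final answer: 9/(s² + 169)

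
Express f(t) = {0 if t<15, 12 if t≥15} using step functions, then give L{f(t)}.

f(t) = 12·u(t-15). L{u(t-15)} = e^(-15s)/s, so L{f(t)} = 12·e^(-15s)/s

Final answer: 12·e^(-15s)/s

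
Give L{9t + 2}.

L{9t + 2} = 9·L{t} + 2·L{1} = 9/s² + 2/s

Final answer: 9/s² + 2/s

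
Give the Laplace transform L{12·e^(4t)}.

L{e^(at)} = 1/(s-a), so L{e^(4t)} = 1/(s-4). Then L{12·e^(4t)} = 12/(s-4)

Final answer: 12/(s-4)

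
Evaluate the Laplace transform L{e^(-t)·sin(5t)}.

L{e^(at)·sin(ωt)} = ω/((s-a)² + ω²), so L{e^(-t)·sin(5t)} = 5/((s+1)² + 25)

Final answer: 5/((s+1)² + 25)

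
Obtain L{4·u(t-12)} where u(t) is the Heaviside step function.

L{u(t-a)} = e^(-as)/s. Here a=12, so L{u(t-12)} = e^(-12s)/s, and L{4·u(t-12)} = 4·e^(-12s)/s

Final answer: 4·e^(-12s)/s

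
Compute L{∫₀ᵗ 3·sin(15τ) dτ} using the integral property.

L{∫₀ᵗ f(τ)dτ} = F(s)/s with F(s) = 45/(s² + 225), so the result is (45/(s² + 225))/s = 45/(s(s² + 225))

Final answer: 45/(s(s² + 225))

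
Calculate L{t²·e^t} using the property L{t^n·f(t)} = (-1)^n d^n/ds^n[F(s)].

L{e^t} = 1/(s-1). d/ds[1/(s-1)] = -1/(s-1)². d²/ds²[1/(s-1)] = 2/(s-1)³. So L{t²·e^t} = (-1)² · 2/(s-1)³ = 2/(s-1)³

Final answer: 2/(s-1)³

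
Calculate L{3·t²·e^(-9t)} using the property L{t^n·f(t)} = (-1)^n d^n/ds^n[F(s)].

L{e^(-9t)} = 1/(s+9). d/ds[1/(s+9)] = -1/(s+9)². d²/ds²[1/(s+9)] = 2/(s+9)³. So L{t²·e^(-9t)} = (-1)² · 2/(s+9)³ = 2/(s+9)³. Then L{3·t²·e^(-9t)} = 3·2/(s+9)³ = 6/(s+9)³

Final answer: 6/(s+9)³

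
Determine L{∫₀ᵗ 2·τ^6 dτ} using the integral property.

L{∫₀ᵗ f(τ)dτ} = F(s)/s with f(t) = 2t^6. F(s) = 1440/s^7, so L{∫₀ᵗ 2·τ^6 dτ} = (1440/s^7)/s = 1440/s^8. (Check: ∫₀ᵗ 2·τ^6 dτ = 2t^7/7.)

Final answer: 1440/s^8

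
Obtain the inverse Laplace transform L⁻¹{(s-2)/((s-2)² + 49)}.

Using frequency shift, L⁻¹{(s-2)/((s-2)² + 49)} = e^(2t)·cos(7t)

Final answer: e^(2t)·cos(7t)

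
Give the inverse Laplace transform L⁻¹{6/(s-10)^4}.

L⁻¹{n!/(s-a)^(n+1)} = t^n·e^(at), so L⁻¹{6/(s-10)^4} = t^3·e^(10t)

Final answer: t^3·e^(10t)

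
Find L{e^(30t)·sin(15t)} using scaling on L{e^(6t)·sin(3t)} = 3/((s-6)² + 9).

Scaling with a=5: L{e^(30t)·sin(15t)} = (1/5) · 3/((s/5-6)² + 9). Simplifying: 15/((s-30)² + 225)

Final answer: 15/((s-30)² + 225)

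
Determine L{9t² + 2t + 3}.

L{9t² + 2t + 3} = 9·2/s³ + 2/s² + 3/s = 18/s³ + 2/s² + 3/s

Final answer: 18/s³ + 2/s² + 3/s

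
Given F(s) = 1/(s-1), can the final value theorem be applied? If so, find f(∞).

sF(s) = s/(s-1) has a pole at s = 1 in the right half-plane. Theorem does NOT apply (unstable system; f(t) = e^t grows without bound).

Final answer: Not applicable (unstable)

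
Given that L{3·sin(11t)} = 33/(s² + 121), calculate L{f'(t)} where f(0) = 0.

L{f'(t)} = s·F(s) - f(0) = s·33/(s² + 121) - 0 = 33s/(s² + 121)

Final answer: 33s/(s² + 121)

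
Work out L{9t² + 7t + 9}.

L{9t² + 7t + 9} = 9·2/s³ + 7/s² + 9/s = 18/s³ + 7/s² + 9/s

Final answer: 18/s³ + 7/s² + 9/s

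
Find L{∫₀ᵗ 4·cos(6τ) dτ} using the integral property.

L{∫₀ᵗ f(τ)dτ} = F(s)/s with F(s) = 4s/(s² + 36), so the result is (4s/(s² + 36))/s = 4/(s² + 36)

Final answer: 4/(s² + 36)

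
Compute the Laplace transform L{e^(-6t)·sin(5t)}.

L{e^(at)·sin(ωt)} = ω/((s-a)² + ω²), so L{e^(-6t)·sin(5t)} = 5/((s+6)² + 25)

Final answer: 5/((s+6)² + 25)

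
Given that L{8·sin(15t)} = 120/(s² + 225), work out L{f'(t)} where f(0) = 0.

L{f'(t)} = s·F(s) - f(0) = s·120/(s² + 225) - 0 = 120s/(s² + 225)

Final answer: 120s/(s² + 225)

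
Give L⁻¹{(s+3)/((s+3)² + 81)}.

Using frequency shift: L⁻¹{(s-a)/((s-a)² + b²)} = e^(at)cos(bt). Here a=-3, b=9

Final answer: e^(-3t)·cos(9t)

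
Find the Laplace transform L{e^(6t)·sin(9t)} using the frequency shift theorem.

Frequency shift: L{e^(at)f(t)} = F(s-a). L{e^(6t)·sin(9t)} = 9/((s-6)² + 81)

Final answer: 9/((s-6)² + 81)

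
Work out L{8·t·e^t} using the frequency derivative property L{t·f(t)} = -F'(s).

L{e^t} = 1/(s-1). By frequency derivative: L{t·e^t} = -d/ds[1/(s-1)] = -(-1)/(s-1)² = 1/(s-1)². Then L{8·t·e^t} = 8·1/(s-1)² = 8/(s-1)²

Final answer: 8/(s-1)²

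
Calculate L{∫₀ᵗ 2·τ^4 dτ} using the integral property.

L{∫₀ᵗ f(τ)dτ} = F(s)/s with f(t) = 2t^4. F(s) = 48/s^5, so L{∫₀ᵗ 2·τ^4 dτ} = (48/s^5)/s = 48/s^6. (Check: ∫₀ᵗ 2·τ^4 dτ = 2t^5/5.)

Final answer: 48/s^6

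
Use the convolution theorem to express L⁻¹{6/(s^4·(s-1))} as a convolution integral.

6/(s^4·(s-1)) = (6/s^4)·(1/(s-1)) = L{t^3}·L{e^t}. So f(t) = t^3*e^t = ∫₀ᵗ τ^3·e^(t-τ) dτ

Final answer: ∫₀ᵗ τ^3·e^(t-τ) dτ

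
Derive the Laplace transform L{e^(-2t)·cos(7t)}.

L{e^(at)·cos(ωt)} = (s-a)/((s-a)² + ω²), so L{e^(-2t)·cos(7t)} = (s+2)/((s+2)² + 49)

Final answer: (s+2)/((s+2)² + 49)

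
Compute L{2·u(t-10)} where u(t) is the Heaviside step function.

L{u(t-a)} = e^(-as)/s. Here a=10, so L{u(t-10)} = e^(-10s)/s, and L{2·u(t-10)} = 2·e^(-10s)/s

Final answer: 2·e^(-10s)/s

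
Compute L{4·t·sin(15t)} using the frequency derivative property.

L{sin(15t)} = 15/(s² + 225). By L{t·f(t)} = -F'(s): -d/ds[15/(s² + 225)] = -(15)·(-2s)/(s² + 225)² = 30s/(s² + 225)². Then L{4·t·sin(15t)} = 4·30s/(s² + 225)² = 120s/(s² + 225)²

Final answer: 120s/(s² + 225)²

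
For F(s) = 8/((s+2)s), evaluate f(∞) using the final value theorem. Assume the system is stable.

f(∞) = lim_{s→0} sF(s) = lim_{s→0} 8/(s+2) = 4

Final answer: 4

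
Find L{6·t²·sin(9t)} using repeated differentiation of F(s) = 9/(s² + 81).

F(s) = 9/(s² + 81). F'(s) = -18s/(s² + 81)². F''(s) = -18(81 - 3s²)/(s² + 81)³ = (54s² - 1458)/(s² + 81)³. So L{t²·sin(9t)} = (-1)² F''(s) = (54s² - 1458)/(s² + 81)³. Then L{6·t²·sin(9t)} = 6·(54s² - 1458)/(s² + 81)³ = (324s² - 8748)/(s² + 81)³

Final answer: (324s² - 8748)/(s² + 81)³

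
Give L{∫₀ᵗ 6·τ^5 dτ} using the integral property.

L{∫₀ᵗ f(τ)dτ} = F(s)/s with f(t) = 6t^5. F(s) = 720/s^6, so L{∫₀ᵗ 6·τ^5 dτ} = (720/s^6)/s = 720/s^7. (Check: ∫₀ᵗ 6·τ^5 dτ = 6t^6/6.)

Final answer: 720/s^7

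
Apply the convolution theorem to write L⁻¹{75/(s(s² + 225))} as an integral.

75/(s(s² + 225)) = (1/s)·(75/(s² + 225)) = L{1}·L{5·sin(15t)}. So f(t) = 1*(5·sin(15t)) = ∫₀ᵗ 5·sin(15τ) dτ

Final answer: ∫₀ᵗ 5·sin(15τ) dτ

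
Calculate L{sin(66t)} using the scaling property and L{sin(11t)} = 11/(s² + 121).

Using L{f(at)} = (1/a)F(s/a) with a=6: L{sin(66t)} = (1/6) · 11/((s/6)² + 121) = (1/6) · 11·36/(s² + 4356) = 66/(s² + 4356)

Final answer: 66/(s² + 4356)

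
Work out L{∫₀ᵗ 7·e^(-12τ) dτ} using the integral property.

L{∫₀ᵗ f(τ)dτ} = F(s)/s with F(s) = 7/(s+12), so L{∫₀ᵗ 7·e^(-12τ) dτ} = 7/(s(s+12))

Final answer: 7/(s(s+12))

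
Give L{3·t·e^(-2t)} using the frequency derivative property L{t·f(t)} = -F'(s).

L{e^(-2t)} = 1/(s+2). By frequency derivative: L{t·e^(-2t)} = -d/ds[1/(s+2)] = -(-1)/(s+2)² = 1/(s+2)². Then L{3·t·e^(-2t)} = 3·1/(s+2)² = 3/(s+2)²

Final answer: 3/(s+2)²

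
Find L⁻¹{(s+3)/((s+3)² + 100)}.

Using frequency shift: L⁻¹{(s-a)/((s-a)² + b²)} = e^(at)cos(bt). Here a=-3, b=10

Final answer: e^(-3t)·cos(10t)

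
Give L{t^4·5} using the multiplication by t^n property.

L{5} = 5/s. d^1/ds^1[1/s] = -1/s². d^2/ds^2[1/s] = 2/s^3. d^3/ds^3[1/s] = -6/s^4. d^4/ds^4[1/s] = 24/s^5. So L{t^4} = (-1)^{4}·24/s^5 = 24/s^5. Then L{t^4·5} = 5·24/s^5 = 120/s^5

Final answer: 120/s^5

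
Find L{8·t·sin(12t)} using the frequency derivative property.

L{sin(12t)} = 12/(s² + 144). By L{t·f(t)} = -F'(s): -d/ds[12/(s² + 144)] = -(12)·(-2s)/(s² + 144)² = 24s/(s² + 144)². Then L{8·t·sin(12t)} = 8·24s/(s² + 144)² = 192s/(s² + 144)²

Final answer: 192s/(s² + 144)²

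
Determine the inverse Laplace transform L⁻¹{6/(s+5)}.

L⁻¹{1/(s-a)} = e^(at), so L⁻¹{1/(s+5)} = e^(-5t), and L⁻¹{6/(s+5)} = 6·e^(-5t)

Final answer: 6·e^(-5t)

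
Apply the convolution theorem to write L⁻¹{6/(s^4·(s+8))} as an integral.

6/(s^4·(s+8)) = (6/s^4)·(1/(s+8)) = L{t^3}·L{e^(-8t)}. So f(t) = t^3*e^(-8t) = ∫₀ᵗ τ^3·e^(-8(t-τ)) dτ

Final answer: ∫₀ᵗ τ^3·e^(-8(t-τ)) dτ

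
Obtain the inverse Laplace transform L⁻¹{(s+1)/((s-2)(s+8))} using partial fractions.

Using partial fractions, f(t) = (3e^(2t) + 7e^(-8t))/10

Final answer: (3e^(2t) + 7e^(-8t))/10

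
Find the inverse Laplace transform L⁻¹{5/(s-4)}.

L⁻¹{1/(s-a)} = e^(at), so L⁻¹{1/(s-4)} = e^(4t), and L⁻¹{5/(s-4)} = 5·e^(4t)

Final answer: 5·e^(4t)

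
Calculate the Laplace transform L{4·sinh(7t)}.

L{sinh(ωt)} = ω/(s² - ω²), so L{sinh(7t)} = 7/(s² - 49). Then L{4·sinh(7t)} = 4·7/(s² - 49) = 28/(s² - 49)

Final answer: 28/(s² - 49)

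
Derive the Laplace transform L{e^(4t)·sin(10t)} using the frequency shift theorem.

Frequency shift: L{e^(at)f(t)} = F(s-a). L{e^(4t)·sin(10t)} = 10/((s-4)² + 100)

Final answer: 10/((s-4)² + 100)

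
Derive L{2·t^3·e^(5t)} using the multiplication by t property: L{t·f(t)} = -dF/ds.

Using L{t^n·e^(at)} = n!/(s-a)^(n+1), L{t^3·e^(5t)} = 6/(s-5)^4, so L{2·t^3·e^(5t)} = 2·6/(s-5)^4 = 12/(s-5)^4

Final answer: 12/(s-5)^4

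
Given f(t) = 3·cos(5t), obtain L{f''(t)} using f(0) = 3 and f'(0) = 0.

F(s) = 3s/(s² + 25). L{f''(t)} = s²F(s) - sf(0) - f'(0) = 3s³/(s² + 25) - 3s = (3s³ - 3s(s² + 25))/(s² + 25) = -75s/(s² + 25)

Final answer: -75s/(s² + 25)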